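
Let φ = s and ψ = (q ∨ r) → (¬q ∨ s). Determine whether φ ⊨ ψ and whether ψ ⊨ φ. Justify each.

(→) Assume the antecedent. If r is true, the antecedent forces (r = T, q = F, s = T) or (r = T, q = T, s = T), and (q ∨ r) → (¬q ∨ s) holds there. If r is false, the antecedent forces (r = F, q = F, s = T) or (r = F, q = T, s = T), and (q ∨ r) → (¬q ∨ s) holds there. Either way (q ∨ r) → (¬q ∨ s) holds.

(←) This fails. Under r = F, q = F, s = F, the left side is false but the right side is true.

Only the forward implication holds.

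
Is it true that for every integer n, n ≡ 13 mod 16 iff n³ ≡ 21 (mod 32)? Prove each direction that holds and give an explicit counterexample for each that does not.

Not equivalent: only (⇐) holds.

(⇒) This fails: take n = 29. Then 29 ≡ 13 (mod 16), but 29³ = 24389 ≡ 5 (mod 32), not 21.

(⇐) Conversely, the residues r modulo 32 with r³ ≡ 21 (mod 32) are exactly {13}, and each is ≡ 13 (mod 16).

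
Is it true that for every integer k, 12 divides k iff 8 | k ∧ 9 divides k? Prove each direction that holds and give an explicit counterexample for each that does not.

Not equivalent: only (⇐) holds.

[⇒] This fails: take k = 12. Certainly 12 ∣ 12, but 8 ∤ 12.

[⇐] Suppose 8 ∣ k and 9 ∣ k. Any common multiple of 8 and 9 is a multiple of their lcm; here gcd(8, 9) = 1, so lcm(8, 9) = 8·9 = 72, so 72 ∣ k. Since 12 ∣ 72, it follows that 12 ∣ k.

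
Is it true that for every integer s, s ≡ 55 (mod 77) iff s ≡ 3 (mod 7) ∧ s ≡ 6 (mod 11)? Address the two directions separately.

(⇒) fails and (⇐) fails.

(⇒) This fails: s = 55 gives 55 ≡ 55 (mod 77) but 55 ≡ 6 (mod 7), so the conjunction on the right does not hold.

(⇐) This fails: s = 17 satisfies both congruences on the right (17 ≡ 3 mod 7 and 17 ≡ 6 mod 11) yet 17 ≡ 17 (mod 77), not 55.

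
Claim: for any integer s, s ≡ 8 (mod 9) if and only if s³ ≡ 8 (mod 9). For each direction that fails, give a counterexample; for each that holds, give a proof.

[⇒] Suppose s ≡ 8 (mod 9). Write s = 9j + 8. Then (9j + 8)³ = 729j³ + 1944j² + 1728j + 512 = 9(81j³ + 216j² + 192j + 56) + 8, so s³ ≡ 8 (mod 9).

[⇐] This fails: take s = 2. Then 2³ = 8 ≡ 8 (mod 9), yet 2 ≡ 2 (mod 9), not 8.

Only the forward direction holds.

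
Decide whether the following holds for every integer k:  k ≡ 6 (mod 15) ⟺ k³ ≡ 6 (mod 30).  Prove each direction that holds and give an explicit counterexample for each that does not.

Not equivalent: only (⇐) holds.

(⟹) This fails: take k = 21. Then 21 ≡ 6 (mod 15), but 21³ = 9261 ≡ 21 (mod 30), not 6.

(⟸) Conversely, the residues r modulo 30 with r³ ≡ 6 (mod 30) are exactly {6}, and each is ≡ 6 (mod 15).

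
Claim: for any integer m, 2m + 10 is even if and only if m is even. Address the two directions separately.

Only the reverse direction holds.

Forward direction. This fails: take m = 3. Then 2m + 10 = 16, which is even, yet m = 3 is odd, not even.

Converse. Suppose m is even. Since 2 is even, 2m is even for every m, so 2m + 10 has the same parity as 10, which is even. Hence 2m + 10 is even.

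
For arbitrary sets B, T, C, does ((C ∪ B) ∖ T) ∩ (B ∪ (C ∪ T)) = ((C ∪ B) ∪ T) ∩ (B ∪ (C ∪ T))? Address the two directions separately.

Forward inclusion. Let x ∈ ((C ∪ B) ∖ T) ∩ (B ∪ (C ∪ T)). Then either x ∈ B and x ∉ T, C; or x ∈ C and x ∉ B, T; or x ∈ B ∩ C and x ∉ T. In each case x ∈ ((C ∪ B) ∪ T) ∩ (B ∪ (C ∪ T)), so ((C ∪ B) ∖ T) ∩ (B ∪ (C ∪ T)) ⊆ ((C ∪ B) ∪ T) ∩ (B ∪ (C ∪ T)).

Reverse inclusion. This inclusion fails. Take B = ∅, T = {1}, C = ∅; then 1 ∈ ((C ∪ B) ∪ T) ∩ (B ∪ (C ∪ T)) but 1 ∉ ((C ∪ B) ∖ T) ∩ (B ∪ (C ∪ T)).

Only the forward inclusion holds.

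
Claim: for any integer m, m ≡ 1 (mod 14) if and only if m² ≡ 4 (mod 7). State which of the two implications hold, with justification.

(⟹) This fails: take m = 1. Then 1 ≡ 1 (mod 14), but 1² = 1 ≡ 1 (mod 7), not 4.

(⟸) This fails: take m = 2. Then 2² = 4 ≡ 4 (mod 7), yet 2 ≡ 2 (mod 14), not 1.

(⇒) fails and (⇐) fails.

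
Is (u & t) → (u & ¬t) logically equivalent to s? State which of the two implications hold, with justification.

Forward direction. This fails. Under s = F, t = F, u = F, the left side is true but the right side is false.

Converse. This fails. Under s = T, t = T, u = T, the left side is false but the right side is true.

Neither direction holds.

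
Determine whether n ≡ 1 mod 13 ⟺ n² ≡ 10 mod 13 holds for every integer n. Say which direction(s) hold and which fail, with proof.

(⟹) This fails: take n = 1. Then 1 ≡ 1 (mod 13), but 1² = 1 ≡ 1 (mod 13), not 10.

(⟸) This fails: take n = 6. Then 6² = 36 ≡ 10 (mod 13), yet 6 ≡ 6 (mod 13), not 1.

Both directions fail.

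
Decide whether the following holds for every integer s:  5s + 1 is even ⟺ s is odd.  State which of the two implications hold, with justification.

(→) Suppose 5s + 1 is even. Since 5 is odd, 5s and s have the same parity, so 5s + 1 ≡ s + 1 (mod 2). As 1 is odd, 5s + 1 is even exactly when s is odd. Thus s is odd.

(←) Conversely, suppose s is odd; write s = 2j + 1. Then 5s + 1 = 5·(2j + 1) + 1 = 2·5j + 6, which is even.

Both directions hold; the statement is true.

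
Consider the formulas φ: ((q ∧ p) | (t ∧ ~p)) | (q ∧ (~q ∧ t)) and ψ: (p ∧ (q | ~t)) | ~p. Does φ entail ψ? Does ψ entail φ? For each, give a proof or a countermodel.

Only the forward implication holds.

(→) Assume the antecedent. If p is true, the antecedent forces (p = T, t = F, q = T) or (p = T, t = T, q = T), and (p ∧ (q | ~t)) | ~p holds there. If p is false, (p ∧ (q | ~t)) | ~p reduces to true regardless of the other variables. Either way (p ∧ (q | ~t)) | ~p holds.

(←) This fails. Under p = F, t = F, q = F, the left side is false but the right side is true.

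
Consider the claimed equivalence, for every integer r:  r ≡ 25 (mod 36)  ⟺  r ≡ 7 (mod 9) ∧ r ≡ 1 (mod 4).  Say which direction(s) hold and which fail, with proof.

Equivalent; both directions hold.

(⟸) If r ≡ 7 (mod 9) and r ≡ 1 (mod 4), then by the Chinese remainder theorem r ≡ 25 (mod 36). This is exactly r ≡ 25 (mod 36).

(⟹) Suppose r ≡ 25 (mod 36); write r = 36j + 25. Since 9 ∣ 36, reducing mod 9 gives r ≡ 25 ≡ 7 (mod 9); since 4 ∣ 36, reducing mod 4 gives r ≡ 25 ≡ 1 (mod 4).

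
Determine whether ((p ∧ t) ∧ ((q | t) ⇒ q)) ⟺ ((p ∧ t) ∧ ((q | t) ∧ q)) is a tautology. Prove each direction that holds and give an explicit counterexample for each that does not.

[⇐] Assume the antecedent. If p is true, the antecedent forces (p = T, q = T, t = T), and (p ∧ t) ∧ ((q | t) ⇒ q) holds there. If p is false, the antecedent cannot hold. Either way (p ∧ t) ∧ ((q | t) ⇒ q) holds.

[⇒] Assume the antecedent. If p is true, the antecedent forces (p = T, q = T, t = T), and (p ∧ t) ∧ ((q | t) ∧ q) holds there. If p is false, the antecedent cannot hold. Either way (p ∧ t) ∧ ((q | t) ∧ q) holds.

Both implications hold.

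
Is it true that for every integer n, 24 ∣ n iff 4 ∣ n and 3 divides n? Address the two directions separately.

Only the forward implication holds.

[⇒] If 24 ∣ n, write n = 24q. Since 24 = 6·4, n = 4·(6q), so 4 ∣ n; and since 24 = 8·3, n = 3·(8q), so 3 ∣ n.

[⇐] This fails: take n = 12. Both 4 ∣ 12 and 3 ∣ 12, yet 12 is not a multiple of 24 (since 12 = 0·24 + 12), so 24 ∤ 12.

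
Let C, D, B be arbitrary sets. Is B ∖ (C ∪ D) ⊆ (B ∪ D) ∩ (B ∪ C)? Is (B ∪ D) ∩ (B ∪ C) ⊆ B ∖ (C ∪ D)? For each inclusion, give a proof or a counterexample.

(⊆) holds; (⊇) fails.

(⟸) This inclusion fails. Take C = {1}, D = {1}, B = ∅; then 1 ∈ (B ∪ D) ∩ (B ∪ C) but 1 ∉ B ∖ (C ∪ D).

(⟹) Let x ∈ B ∖ (C ∪ D). Then x ∈ B and x ∉ C, D, from which x ∈ (B ∪ D) ∩ (B ∪ C).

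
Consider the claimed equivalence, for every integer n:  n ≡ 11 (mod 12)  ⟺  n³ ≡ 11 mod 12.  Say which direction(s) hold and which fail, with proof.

Equivalent; both directions hold.

(→) Suppose n ≡ 11 (mod 12). Write n = 12j + 11. Then (12j + 11)³ = 1728j³ + 4752j² + 4356j + 1331 = 12(144j³ + 396j² + 363j + 110) + 11, so n³ ≡ 11 (mod 12).

(←) Conversely, suppose n³ ≡ 11 (mod 12). The only residue r in {0, …, 11} with r³ ≡ 11 (mod 12) is r = 11, so n ≡ 11 (mod 12).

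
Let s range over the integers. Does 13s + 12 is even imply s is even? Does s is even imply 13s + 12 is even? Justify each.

Forward direction. Suppose 13s + 12 is even. Since 13 is odd, 13s and s have the same parity, so 13s + 12 ≡ s + 12 (mod 2). As 12 is even, 13s + 12 is even exactly when s is even. Thus s is even.

Converse. Suppose s is even; write s = 2j. Then 13s + 12 = 13·(2j) + 12 = 2·13j + 12, which is even.

Both implications hold.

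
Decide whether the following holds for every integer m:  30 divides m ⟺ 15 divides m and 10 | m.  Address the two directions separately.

The biconditional holds.

[⇒] If 30 ∣ m, write m = 30q. Since 30 = 2·15, m = 15·(2q), so 15 ∣ m; and since 30 = 3·10, m = 10·(3q), so 10 ∣ m.

[⇐] Suppose 15 ∣ m and 10 ∣ m. Any common multiple of 15 and 10 is a multiple of their lcm; here lcm(15, 10) = 15·10/gcd(15, 10) = 150/5 = 30, so 30 ∣ m.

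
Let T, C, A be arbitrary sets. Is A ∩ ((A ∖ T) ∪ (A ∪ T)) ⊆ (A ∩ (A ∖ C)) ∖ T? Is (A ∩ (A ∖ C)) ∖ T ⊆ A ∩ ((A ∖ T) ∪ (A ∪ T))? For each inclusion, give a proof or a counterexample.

Only the reverse inclusion holds.

(⊆) This inclusion fails. Take T = {1}, C = ∅, A = {1}; then 1 ∈ A ∩ ((A ∖ T) ∪ (A ∪ T)) but 1 ∉ (A ∩ (A ∖ C)) ∖ T.

(⊇) Let x ∈ (A ∩ (A ∖ C)) ∖ T. Then x ∈ A and x ∉ T, C, from which x ∈ A ∩ ((A ∖ T) ∪ (A ∪ T)).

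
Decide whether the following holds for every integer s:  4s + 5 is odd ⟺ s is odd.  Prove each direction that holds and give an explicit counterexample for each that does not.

Only the converse holds.

[⇐] Suppose s is odd. Since 4 is even, 4s is even for every s, so 4s + 5 has the same parity as 5, which is odd. Hence 4s + 5 is odd.

[⇒] This fails: take s = 4. Then 4s + 5 = 21, which is odd, yet s = 4 is even, not odd.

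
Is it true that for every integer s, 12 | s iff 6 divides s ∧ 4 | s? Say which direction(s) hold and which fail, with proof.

(⇐) Suppose 6 ∣ s and 4 ∣ s. Any common multiple of 6 and 4 is a multiple of their lcm; here lcm(6, 4) = 6·4/gcd(6, 4) = 24/2 = 12, so 12 ∣ s.

(⇒) If 12 ∣ s, write s = 12q. Since 12 = 2·6, s = 6·(2q), so 6 ∣ s; and since 12 = 3·4, s = 4·(3q), so 4 ∣ s.

Equivalent; both directions hold.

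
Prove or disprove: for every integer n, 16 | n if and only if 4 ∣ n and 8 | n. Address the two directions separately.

[⇒] If 16 ∣ n, write n = 16q. Since 16 = 4·4, n = 4·(4q), so 4 ∣ n; and since 16 = 2·8, n = 8·(2q), so 8 ∣ n.

[⇐] This fails: take n = 8. Both 4 ∣ 8 and 8 ∣ 8, yet 8 is not a multiple of 16 (since 8 = 0·16 + 8), so 16 ∤ 8.

Only the forward implication holds.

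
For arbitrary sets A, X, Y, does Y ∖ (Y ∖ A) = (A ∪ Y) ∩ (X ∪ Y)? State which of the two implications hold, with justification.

Forward inclusion. Let x ∈ Y ∖ (Y ∖ A). Then either x ∈ A ∩ Y and x ∉ X; or x ∈ A ∩ X ∩ Y. In each case x ∈ (A ∪ Y) ∩ (X ∪ Y), so Y ∖ (Y ∖ A) ⊆ (A ∪ Y) ∩ (X ∪ Y).

Reverse inclusion. This inclusion fails. Take A = {1}, X = {1}, Y = ∅; then 1 ∈ (A ∪ Y) ∩ (X ∪ Y) but 1 ∉ Y ∖ (Y ∖ A).

The sets are not equal: only the forward inclusion holds.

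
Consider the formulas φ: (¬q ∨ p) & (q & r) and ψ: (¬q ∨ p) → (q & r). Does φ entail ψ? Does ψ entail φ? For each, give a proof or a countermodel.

(⇒) Assume the antecedent. If q is true, the antecedent forces (q = T, p = T, r = T), and (¬q ∨ p) → (q & r) holds there. If q is false, the antecedent cannot hold. Either way (¬q ∨ p) → (q & r) holds.

(⇐) This fails. Under q = T, p = F, r = F, the left side is false but the right side is true.

Only the forward direction holds.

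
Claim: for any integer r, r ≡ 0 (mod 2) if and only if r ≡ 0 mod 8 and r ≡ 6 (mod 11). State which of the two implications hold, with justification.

(←) If r ≡ 0 (mod 8) and r ≡ 6 (mod 11), then by the Chinese remainder theorem r ≡ 72 (mod 88). Since 72 ≡ 0 (mod 2) and 2 ∣ 88, we get r ≡ 0 (mod 2).

(→) This fails: r = 0 gives 0 ≡ 0 (mod 2) but 0 ≡ 0 (mod 11), so the conjunction on the right does not hold.

Not equivalent: only (⇐) holds.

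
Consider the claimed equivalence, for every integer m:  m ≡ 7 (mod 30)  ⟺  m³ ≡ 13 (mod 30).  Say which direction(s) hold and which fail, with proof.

Both directions hold; the statement is true.

[⇐] Suppose m³ ≡ 13 (mod 30). The only residue r in {0, …, 29} with r³ ≡ 13 (mod 30) is r = 7, so m ≡ 7 (mod 30).

[⇒] Suppose m ≡ 7 (mod 30). Write m = 30j + 7. Then (30j + 7)³ = 27000j³ + 18900j² + 4410j + 343 = 30(900j³ + 630j² + 147j + 11) + 13, so m³ ≡ 13 (mod 30).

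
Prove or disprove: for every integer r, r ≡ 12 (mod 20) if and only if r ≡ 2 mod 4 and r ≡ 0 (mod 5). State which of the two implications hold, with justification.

Both directions fail.

[⇒] This fails: r = 12 gives 12 ≡ 12 (mod 20) but 12 ≡ 0 (mod 4), so the conjunction on the right does not hold.

[⇐] This fails: r = 10 satisfies both congruences on the right (10 ≡ 2 mod 4 and 10 ≡ 0 mod 5) yet 10 ≡ 10 (mod 20), not 12.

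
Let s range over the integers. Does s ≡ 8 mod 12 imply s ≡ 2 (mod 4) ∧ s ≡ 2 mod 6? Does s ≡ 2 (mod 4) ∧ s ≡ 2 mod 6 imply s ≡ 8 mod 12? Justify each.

(⟹) This fails: s = 8 gives 8 ≡ 8 (mod 12) but 8 ≡ 0 (mod 4), so the conjunction on the right does not hold.

(⟸) This fails: s = 2 satisfies both congruences on the right (2 ≡ 2 mod 4 and 2 ≡ 2 mod 6) yet 2 ≡ 2 (mod 12), not 8.

Both directions fail.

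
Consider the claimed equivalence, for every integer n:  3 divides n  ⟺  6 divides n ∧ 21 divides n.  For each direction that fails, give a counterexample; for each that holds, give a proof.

Only the converse holds.

(⟹) This fails: take n = 3. Certainly 3 ∣ 3, but 6 ∤ 3.

(⟸) Suppose 6 ∣ n and 21 ∣ n. Any common multiple of 6 and 21 is a multiple of their lcm; here lcm(6, 21) = 6·21/gcd(6, 21) = 126/3 = 42, so 42 ∣ n. Since 3 ∣ 42, it follows that 3 ∣ n.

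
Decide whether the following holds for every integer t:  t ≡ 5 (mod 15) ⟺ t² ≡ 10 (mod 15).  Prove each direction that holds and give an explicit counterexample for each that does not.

(⇒) Suppose t ≡ 5 (mod 15). Write t = 15j + 5. Then (15j + 5)² = 225j² + 150j + 25 = 15(15j² + 10j + 1) + 10, so t² ≡ 10 (mod 15).

(⇐) This fails: take t = 10. Then 10² = 100 ≡ 10 (mod 15), yet 10 ≡ 10 (mod 15), not 5.

Only the forward direction holds.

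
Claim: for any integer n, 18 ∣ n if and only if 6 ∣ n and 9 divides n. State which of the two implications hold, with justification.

Converse. Suppose 6 ∣ n and 9 ∣ n. Any common multiple of 6 and 9 is a multiple of their lcm; here lcm(6, 9) = 6·9/gcd(6, 9) = 54/3 = 18, so 18 ∣ n.

Forward direction. If 18 ∣ n, write n = 18q. Since 18 = 3·6, n = 6·(3q), so 6 ∣ n; and since 18 = 2·9, n = 9·(2q), so 9 ∣ n.

Both implications hold.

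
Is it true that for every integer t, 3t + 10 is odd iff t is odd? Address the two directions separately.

[⇒] Suppose 3t + 10 is odd. Since 3 is odd, 3t and t have the same parity, so 3t + 10 ≡ t + 10 (mod 2). As 10 is even, 3t + 10 is odd exactly when t is odd. Thus t is odd.

[⇐] Conversely, suppose t is odd; write t = 2j + 1. Then 3t + 10 = 3·(2j + 1) + 10 = 2·3j + 13, which is odd.

Equivalent; both directions hold.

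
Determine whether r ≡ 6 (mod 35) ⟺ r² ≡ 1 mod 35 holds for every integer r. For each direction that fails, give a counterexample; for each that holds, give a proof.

Not equivalent: only (⇒) holds.

[⇒] Suppose r ≡ 6 (mod 35). Write r = 35j + 6. Then (35j + 6)² = 1225j² + 420j + 36 = 35(35j² + 12j + 1) + 1, so r² ≡ 1 (mod 35).

[⇐] This fails: take r = 1. Then 1² = 1 ≡ 1 (mod 35), yet 1 ≡ 1 (mod 35), not 6.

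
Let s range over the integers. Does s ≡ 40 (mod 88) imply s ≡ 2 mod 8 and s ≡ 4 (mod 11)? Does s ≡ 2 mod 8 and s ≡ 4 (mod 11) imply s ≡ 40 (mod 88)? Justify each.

(⟹) This fails: s = 40 gives 40 ≡ 40 (mod 88) but 40 ≡ 0 (mod 8), so the conjunction on the right does not hold.

(⟸) This fails: s = 26 satisfies both congruences on the right (26 ≡ 2 mod 8 and 26 ≡ 4 mod 11) yet 26 ≡ 26 (mod 88), not 40.

(⇒) fails and (⇐) fails.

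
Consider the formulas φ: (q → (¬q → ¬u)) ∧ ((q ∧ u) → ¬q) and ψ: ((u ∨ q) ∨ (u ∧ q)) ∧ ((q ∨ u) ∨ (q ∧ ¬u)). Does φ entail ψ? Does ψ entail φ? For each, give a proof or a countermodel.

Forward direction. This fails. Under q = F, u = F, the left side is true but the right side is false.

Converse. This fails. Under q = T, u = T, the left side is false but the right side is true.

Both directions fail.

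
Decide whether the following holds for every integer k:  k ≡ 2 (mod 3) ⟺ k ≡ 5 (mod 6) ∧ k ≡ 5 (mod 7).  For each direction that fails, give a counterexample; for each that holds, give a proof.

Converse. If k ≡ 5 (mod 6) and k ≡ 5 (mod 7), then by the Chinese remainder theorem k ≡ 5 (mod 42). Since 5 ≡ 2 (mod 3) and 3 ∣ 42, we get k ≡ 2 (mod 3).

Forward direction. This fails: k = 32 gives 32 ≡ 2 (mod 3) but 32 ≡ 2 (mod 6), so the conjunction on the right does not hold.

The forward direction fails; the converse holds.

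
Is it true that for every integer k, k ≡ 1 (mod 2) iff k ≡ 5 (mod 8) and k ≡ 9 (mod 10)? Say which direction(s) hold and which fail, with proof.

Only the converse holds.

[⇒] This fails: k = 1 gives 1 ≡ 1 (mod 2) but 1 ≡ 1 (mod 8), so the conjunction on the right does not hold.

[⇐] Conversely, if k ≡ 5 (mod 8) and k ≡ 9 (mod 10), then by the Chinese remainder theorem k ≡ 29 (mod 40). Since 29 ≡ 1 (mod 2) and 2 ∣ 40, we get k ≡ 1 (mod 2).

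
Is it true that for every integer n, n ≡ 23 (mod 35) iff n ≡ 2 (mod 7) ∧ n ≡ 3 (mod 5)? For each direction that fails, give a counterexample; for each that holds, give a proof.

(→) Suppose n ≡ 23 (mod 35); write n = 35j + 23. Since 7 ∣ 35, reducing mod 7 gives n ≡ 23 ≡ 2 (mod 7); since 5 ∣ 35, reducing mod 5 gives n ≡ 23 ≡ 3 (mod 5).

(←) Conversely, if n ≡ 2 (mod 7) and n ≡ 3 (mod 5), then by the Chinese remainder theorem n ≡ 23 (mod 35). This is exactly n ≡ 23 (mod 35).

The biconditional holds.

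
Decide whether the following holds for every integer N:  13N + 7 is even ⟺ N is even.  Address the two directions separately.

[⇒] This fails: N = 7 gives 13N + 7 = 98, which is even, but 7 is odd, not even.

[⇐] This also fails: N = 2 is even, but 13N + 7 = 33 is odd, not even.

Both directions fail.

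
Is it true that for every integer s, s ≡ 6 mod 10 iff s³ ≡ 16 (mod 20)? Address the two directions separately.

(⟹) Suppose s ≡ 6 (mod 10). Working modulo 20, s ∈ {6, 16}; for each such r, r³ ≡ 16 (mod 20).

(⟸) Conversely, the residues r modulo 20 with r³ ≡ 16 (mod 20) are exactly {6, 16}, and each is ≡ 6 (mod 10).

The biconditional holds.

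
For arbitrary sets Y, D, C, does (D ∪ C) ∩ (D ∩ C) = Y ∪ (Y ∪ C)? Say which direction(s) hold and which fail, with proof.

(⟸) This inclusion fails. Take Y = {1}, D = ∅, C = ∅; then 1 ∈ Y ∪ (Y ∪ C) but 1 ∉ (D ∪ C) ∩ (D ∩ C).

(⟹) Let x ∈ (D ∪ C) ∩ (D ∩ C). Then either x ∈ D ∩ C and x ∉ Y; or x ∈ Y ∩ D ∩ C. In each case x ∈ Y ∪ (Y ∪ C), so (D ∪ C) ∩ (D ∩ C) ⊆ Y ∪ (Y ∪ C).

(⊆) holds; (⊇) fails.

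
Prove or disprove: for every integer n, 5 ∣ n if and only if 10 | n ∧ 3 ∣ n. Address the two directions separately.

[⇒] This fails: take n = 5. Certainly 5 ∣ 5, but 10 ∤ 5.

[⇐] Suppose 10 ∣ n and 3 ∣ n. Any common multiple of 10 and 3 is a multiple of their lcm; here gcd(10, 3) = 1, so lcm(10, 3) = 10·3 = 30, so 30 ∣ n. Since 5 ∣ 30, it follows that 5 ∣ n.

Only the converse holds.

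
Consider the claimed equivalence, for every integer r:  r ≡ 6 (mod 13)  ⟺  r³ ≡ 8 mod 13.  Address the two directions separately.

Only the forward implication holds.

Converse. This fails: take r = 2. Then 2³ = 8 ≡ 8 (mod 13), yet 2 ≡ 2 (mod 13), not 6.

Forward direction. Suppose r ≡ 6 (mod 13). Write r = 13j + 6. Then (13j + 6)³ = 2197j³ + 3042j² + 1404j + 216 = 13(169j³ + 234j² + 108j + 16) + 8, so r³ ≡ 8 (mod 13).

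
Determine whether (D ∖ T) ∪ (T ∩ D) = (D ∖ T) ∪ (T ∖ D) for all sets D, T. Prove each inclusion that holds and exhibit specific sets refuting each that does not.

(⊆) fails and (⊇) fails.

(⊆) This inclusion fails. Take D = {1}, T = {1}; then 1 ∈ (D ∖ T) ∪ (T ∩ D) but 1 ∉ (D ∖ T) ∪ (T ∖ D).

(⊇) This inclusion fails. Take D = ∅, T = {1}; then 1 ∈ (D ∖ T) ∪ (T ∖ D) but 1 ∉ (D ∖ T) ∪ (T ∩ D).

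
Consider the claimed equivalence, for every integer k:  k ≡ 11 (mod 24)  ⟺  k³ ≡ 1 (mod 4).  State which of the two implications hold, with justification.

Both directions fail.

(⇒) This fails: take k = 11. Then 11 ≡ 11 (mod 24), but 11³ = 1331 ≡ 3 (mod 4), not 1.

(⇐) This fails: take k = 1. Then 1³ = 1 ≡ 1 (mod 4), yet 1 ≡ 1 (mod 24), not 11.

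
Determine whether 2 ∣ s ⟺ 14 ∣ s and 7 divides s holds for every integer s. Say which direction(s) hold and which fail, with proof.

Converse. Suppose 14 ∣ s and 7 ∣ s. Any common multiple of 14 and 7 is a multiple of their lcm; here lcm(14, 7) = 14·7/gcd(14, 7) = 98/7 = 14, so 14 ∣ s. Since 2 ∣ 14, it follows that 2 ∣ s.

Forward direction. This fails: take s = 2. Certainly 2 ∣ 2, but 14 ∤ 2.

The forward direction fails; the converse holds.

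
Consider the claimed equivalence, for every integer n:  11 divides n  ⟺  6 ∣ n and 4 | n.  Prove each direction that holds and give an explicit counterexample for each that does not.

[⇒] This fails: take n = 11. Certainly 11 ∣ 11, but 6 ∤ 11.

[⇐] This fails: take n = 12. Both 6 ∣ 12 and 4 ∣ 12, yet 12 is not a multiple of 11 (since 12 = 1·11 + 1), so 11 ∤ 12.

Both directions fail.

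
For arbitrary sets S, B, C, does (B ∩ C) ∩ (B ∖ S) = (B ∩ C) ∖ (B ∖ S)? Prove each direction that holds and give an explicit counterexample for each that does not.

(⊆) This inclusion fails. Take S = ∅, B = {1}, C = {1}; then 1 ∈ (B ∩ C) ∩ (B ∖ S) but 1 ∉ (B ∩ C) ∖ (B ∖ S).

(⊇) This inclusion fails. Take S = {1}, B = {1}, C = {1}; then 1 ∈ (B ∩ C) ∖ (B ∖ S) but 1 ∉ (B ∩ C) ∩ (B ∖ S).

(⊆) fails and (⊇) fails.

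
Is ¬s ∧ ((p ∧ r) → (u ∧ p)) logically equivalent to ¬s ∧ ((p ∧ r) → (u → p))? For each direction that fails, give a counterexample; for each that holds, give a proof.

(→) Assume the antecedent. If s is true, the antecedent cannot hold. If s is false, ¬s ∧ ((p ∧ r) → (u → p)) reduces to true regardless of the other variables. Either way ¬s ∧ ((p ∧ r) → (u → p)) holds.

(←) This fails. Under p = T, s = F, u = F, r = T, the left side is false but the right side is true.

The forward direction holds; the converse fails.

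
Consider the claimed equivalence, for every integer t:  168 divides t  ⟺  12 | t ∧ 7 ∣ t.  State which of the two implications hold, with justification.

Forward direction. If 168 ∣ t, write t = 168q. Since 168 = 14·12, t = 12·(14q), so 12 ∣ t; and since 168 = 24·7, t = 7·(24q), so 7 ∣ t.

Converse. This fails: take t = 84. Both 12 ∣ 84 and 7 ∣ 84, yet 84 is not a multiple of 168 (since 84 = 0·168 + 84), so 168 ∤ 84.

Not equivalent: only (⇒) holds.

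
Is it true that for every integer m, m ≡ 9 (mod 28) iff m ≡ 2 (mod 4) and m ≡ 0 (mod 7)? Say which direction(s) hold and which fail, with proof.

Neither direction holds.

Forward direction. This fails: m = 9 gives 9 ≡ 9 (mod 28) but 9 ≡ 1 (mod 4), so the conjunction on the right does not hold.

Converse. This fails: m = 14 satisfies both congruences on the right (14 ≡ 2 mod 4 and 14 ≡ 0 mod 7) yet 14 ≡ 14 (mod 28), not 9.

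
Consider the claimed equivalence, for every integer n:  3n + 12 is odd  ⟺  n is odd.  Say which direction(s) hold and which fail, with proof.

Both directions hold; the statement is true.

(⇐) Suppose n is odd; write n = 2j + 1. Then 3n + 12 = 3·(2j + 1) + 12 = 2·3j + 15, which is odd.

(⇒) Suppose 3n + 12 is odd. Since 3 is odd, 3n and n have the same parity, so 3n + 12 ≡ n + 12 (mod 2). As 12 is even, 3n + 12 is odd exactly when n is odd. Thus n is odd.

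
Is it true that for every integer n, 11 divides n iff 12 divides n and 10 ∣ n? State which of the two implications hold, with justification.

Both directions fail.

[⇒] This fails: take n = 11. Certainly 11 ∣ 11, but 12 ∤ 11.

[⇐] This fails: take n = 60. Both 12 ∣ 60 and 10 ∣ 60, yet 60 is not a multiple of 11 (since 60 = 5·11 + 5), so 11 ∤ 60.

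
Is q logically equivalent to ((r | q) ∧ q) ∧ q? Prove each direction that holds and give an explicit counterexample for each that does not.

(→) Assume the antecedent. If r is true, the antecedent forces (r = T, q = T), and ((r | q) ∧ q) ∧ q holds there. If r is false, the antecedent forces (r = F, q = T), and ((r | q) ∧ q) ∧ q holds there. Either way ((r | q) ∧ q) ∧ q holds.

(←) Assume the antecedent. If r is true, the antecedent forces (r = T, q = T), and q holds there. If r is false, the antecedent forces (r = F, q = T), and q holds there. Either way q holds.

Both directions hold.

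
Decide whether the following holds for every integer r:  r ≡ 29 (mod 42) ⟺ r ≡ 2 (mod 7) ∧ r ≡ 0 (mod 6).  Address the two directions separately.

(⟹) This fails: r = 29 gives 29 ≡ 29 (mod 42) but 29 ≡ 1 (mod 7), so the conjunction on the right does not hold.

(⟸) This fails: r = 30 satisfies both congruences on the right (30 ≡ 2 mod 7 and 30 ≡ 0 mod 6) yet 30 ≡ 30 (mod 42), not 29.

(⇒) fails and (⇐) fails.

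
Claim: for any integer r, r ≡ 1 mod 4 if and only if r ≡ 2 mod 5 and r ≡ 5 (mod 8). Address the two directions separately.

Only the converse holds.

Converse. If r ≡ 2 (mod 5) and r ≡ 5 (mod 8), then by the Chinese remainder theorem r ≡ 37 (mod 40). Since 37 ≡ 1 (mod 4) and 4 ∣ 40, we get r ≡ 1 (mod 4).

Forward direction. This fails: r = 1 gives 1 ≡ 1 (mod 4) but 1 ≡ 1 (mod 5), so the conjunction on the right does not hold.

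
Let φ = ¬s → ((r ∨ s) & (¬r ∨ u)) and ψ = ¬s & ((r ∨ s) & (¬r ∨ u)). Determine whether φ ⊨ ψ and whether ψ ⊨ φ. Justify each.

(⇒) fails; (⇐) holds.

(⟸) Assume the antecedent. If r is true, the antecedent forces (r = T, s = F, u = T), and ¬s → ((r ∨ s) & (¬r ∨ u)) holds there. If r is false, the antecedent cannot hold. Either way ¬s → ((r ∨ s) & (¬r ∨ u)) holds.

(⟹) This fails. Under r = F, s = T, u = F, the left side is true but the right side is false.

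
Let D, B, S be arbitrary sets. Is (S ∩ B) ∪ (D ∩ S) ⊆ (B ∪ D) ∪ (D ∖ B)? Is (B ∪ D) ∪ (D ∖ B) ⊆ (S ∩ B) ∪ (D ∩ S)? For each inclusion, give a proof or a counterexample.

(⟹) Let x ∈ (S ∩ B) ∪ (D ∩ S). Then either x ∈ D ∩ S and x ∉ B; or x ∈ B ∩ S and x ∉ D; or x ∈ D ∩ B ∩ S. In each case x ∈ (B ∪ D) ∪ (D ∖ B), so (S ∩ B) ∪ (D ∩ S) ⊆ (B ∪ D) ∪ (D ∖ B).

(⟸) This inclusion fails. Take D = {1}, B = ∅, S = ∅; then 1 ∈ (B ∪ D) ∪ (D ∖ B) but 1 ∉ (S ∩ B) ∪ (D ∩ S).

The sets are not equal: only the forward inclusion holds.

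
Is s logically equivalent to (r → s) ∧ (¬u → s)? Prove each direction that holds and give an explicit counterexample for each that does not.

Forward direction. Assume the antecedent. If s is true, (r → s) ∧ (¬u → s) reduces to true regardless of the other variables. If s is false, the antecedent cannot hold. Either way (r → s) ∧ (¬u → s) holds.

Converse. This fails. Under s = F, r = F, u = T, the left side is false but the right side is true.

The forward direction holds; the converse fails.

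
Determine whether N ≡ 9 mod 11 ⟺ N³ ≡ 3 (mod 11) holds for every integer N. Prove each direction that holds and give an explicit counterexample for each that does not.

(⟹) Suppose N ≡ 9 mod 11. Write N = 11j + 9. Then (11j + 9)³ = 1331j³ + 3267j² + 2673j + 729 = 11(121j³ + 297j² + 243j + 66) + 3, so N³ ≡ 3 (mod 11).

(⟸) For the converse, argue contrapositively. If N ≢ 9 (mod 11), then N is congruent to one of 0, 1, 2, 3, 4, 5, 6, 7, 8, 10 modulo 11, and these give N³ ≡ 0, 1, 8, 5, 9, 4, 7, 2, 6, 10 respectively — never 3.

Both implications hold.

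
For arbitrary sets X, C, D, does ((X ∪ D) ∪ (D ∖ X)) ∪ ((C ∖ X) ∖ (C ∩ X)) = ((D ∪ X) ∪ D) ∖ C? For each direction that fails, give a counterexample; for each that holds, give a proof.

(⊆) fails; (⊇) holds.

(⊆) This inclusion fails. Take X = ∅, C = {1}, D = ∅; then 1 ∈ ((X ∪ D) ∪ (D ∖ X)) ∪ ((C ∖ X) ∖ (C ∩ X)) but 1 ∉ ((D ∪ X) ∪ D) ∖ C.

(⊇) Let x ∈ ((D ∪ X) ∪ D) ∖ C. Then either x ∈ X and x ∉ C, D; or x ∈ D and x ∉ X, C; or x ∈ X ∩ D and x ∉ C. In each case x ∈ ((X ∪ D) ∪ (D ∖ X)) ∪ ((C ∖ X) ∖ (C ∩ X)), so ((D ∪ X) ∪ D) ∖ C ⊆ ((X ∪ D) ∪ (D ∖ X)) ∪ ((C ∖ X) ∖ (C ∩ X)).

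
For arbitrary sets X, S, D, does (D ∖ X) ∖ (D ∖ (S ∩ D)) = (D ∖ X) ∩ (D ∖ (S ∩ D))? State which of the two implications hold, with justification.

(⟹) This inclusion fails. Take X = ∅, S = {1}, D = {1}; then 1 ∈ (D ∖ X) ∖ (D ∖ (S ∩ D)) but 1 ∉ (D ∖ X) ∩ (D ∖ (S ∩ D)).

(⟸) This inclusion fails. Take X = ∅, S = ∅, D = {1}; then 1 ∈ (D ∖ X) ∩ (D ∖ (S ∩ D)) but 1 ∉ (D ∖ X) ∖ (D ∖ (S ∩ D)).

Neither inclusion holds.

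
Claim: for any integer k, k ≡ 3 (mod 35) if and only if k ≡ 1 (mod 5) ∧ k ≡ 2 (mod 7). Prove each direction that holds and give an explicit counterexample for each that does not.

Neither implication holds.

(⇒) This fails: k = 3 gives 3 ≡ 3 (mod 35) but 3 ≡ 3 (mod 5), so the conjunction on the right does not hold.

(⇐) This fails: k = 16 satisfies both congruences on the right (16 ≡ 1 mod 5 and 16 ≡ 2 mod 7) yet 16 ≡ 16 (mod 35), not 3.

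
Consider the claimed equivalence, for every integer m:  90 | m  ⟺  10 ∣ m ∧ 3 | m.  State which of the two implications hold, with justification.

(⇒) If 90 ∣ m, write m = 90q. Since 90 = 9·10, m = 10·(9q), so 10 ∣ m; and since 90 = 30·3, m = 3·(30q), so 3 ∣ m.

(⇐) This fails: take m = 30. Both 10 ∣ 30 and 3 ∣ 30, yet 30 is not a multiple of 90 (since 30 = 0·90 + 30), so 90 ∤ 30.

(⇒) holds; (⇐) fails.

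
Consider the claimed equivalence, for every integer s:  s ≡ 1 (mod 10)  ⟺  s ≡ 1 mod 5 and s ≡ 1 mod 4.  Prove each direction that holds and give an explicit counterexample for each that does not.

(⇒) This fails: s = 11 gives 11 ≡ 1 (mod 10) but 11 ≡ 3 (mod 4), so the conjunction on the right does not hold.

(⇐) Conversely, if s ≡ 1 (mod 5) and s ≡ 1 (mod 4), then by the Chinese remainder theorem s ≡ 1 (mod 20). Since 1 ≡ 1 (mod 10) and 10 ∣ 20, we get s ≡ 1 (mod 10).

Only the reverse direction holds.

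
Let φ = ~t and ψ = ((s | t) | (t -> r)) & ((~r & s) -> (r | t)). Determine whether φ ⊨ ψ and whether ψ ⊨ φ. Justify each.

(⇒) This fails. Under r = F, t = F, s = T, the left side is true but the right side is false.

(⇐) This fails. Under r = F, t = T, s = F, the left side is false but the right side is true.

(⇒) fails and (⇐) fails.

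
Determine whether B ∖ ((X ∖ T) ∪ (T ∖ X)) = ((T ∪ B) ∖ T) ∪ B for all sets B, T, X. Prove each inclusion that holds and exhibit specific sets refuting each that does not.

Only the forward inclusion holds.

(⟹) Let x ∈ B ∖ ((X ∖ T) ∪ (T ∖ X)). Then either x ∈ B and x ∉ T, X; or x ∈ B ∩ T ∩ X. In each case x ∈ ((T ∪ B) ∖ T) ∪ B, so B ∖ ((X ∖ T) ∪ (T ∖ X)) ⊆ ((T ∪ B) ∖ T) ∪ B.

(⟸) This inclusion fails. Take B = {1}, T = {1}, X = ∅; then 1 ∈ ((T ∪ B) ∖ T) ∪ B but 1 ∉ B ∖ ((X ∖ T) ∪ (T ∖ X)).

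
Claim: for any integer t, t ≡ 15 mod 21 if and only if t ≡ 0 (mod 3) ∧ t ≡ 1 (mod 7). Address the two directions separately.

Both directions hold.

[⇒] Suppose t ≡ 15 (mod 21); write t = 21j + 15. Since 3 ∣ 21, reducing mod 3 gives t ≡ 15 ≡ 0 (mod 3); since 7 ∣ 21, reducing mod 7 gives t ≡ 15 ≡ 1 (mod 7).

[⇐] Conversely, if t ≡ 0 (mod 3) and t ≡ 1 (mod 7), then by the Chinese remainder theorem t ≡ 15 (mod 21). This is exactly t ≡ 15 (mod 21).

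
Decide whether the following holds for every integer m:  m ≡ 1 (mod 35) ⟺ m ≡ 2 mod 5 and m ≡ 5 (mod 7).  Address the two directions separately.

(⟹) This fails: m = 1 gives 1 ≡ 1 (mod 35) but 1 ≡ 1 (mod 5), so the conjunction on the right does not hold.

(⟸) This fails: m = 12 satisfies both congruences on the right (12 ≡ 2 mod 5 and 12 ≡ 5 mod 7) yet 12 ≡ 12 (mod 35), not 1.

Neither implication holds.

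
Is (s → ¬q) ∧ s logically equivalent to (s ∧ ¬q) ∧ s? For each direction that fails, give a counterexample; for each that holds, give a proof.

[⇐] Assume the antecedent. If s is true, the antecedent forces (s = T, q = F), and (s → ¬q) ∧ s holds there. If s is false, the antecedent cannot hold. Either way (s → ¬q) ∧ s holds.

[⇒] Assume the antecedent. If s is true, the antecedent forces (s = T, q = F), and (s ∧ ¬q) ∧ s holds there. If s is false, the antecedent cannot hold. Either way (s ∧ ¬q) ∧ s holds.

Both implications hold.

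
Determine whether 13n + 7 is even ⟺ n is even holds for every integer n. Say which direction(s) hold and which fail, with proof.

[⇒] This fails: n = 3 gives 13n + 7 = 46, which is even, but 3 is odd, not even.

[⇐] This also fails: n = 2 is even, but 13n + 7 = 33 is odd, not even.

(⇒) fails and (⇐) fails.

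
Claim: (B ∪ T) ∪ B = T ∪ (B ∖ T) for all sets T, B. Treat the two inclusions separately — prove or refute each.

Both inclusions hold.

(⊆) Let x ∈ (B ∪ T) ∪ B. Then either x ∈ T and x ∉ B; or x ∈ B and x ∉ T; or x ∈ T ∩ B. In each case x ∈ T ∪ (B ∖ T), so (B ∪ T) ∪ B ⊆ T ∪ (B ∖ T).

(⊇) Let x ∈ T ∪ (B ∖ T). Then either x ∈ T and x ∉ B; or x ∈ B and x ∉ T; or x ∈ T ∩ B. In each case x ∈ (B ∪ T) ∪ B, so T ∪ (B ∖ T) ⊆ (B ∪ T) ∪ B.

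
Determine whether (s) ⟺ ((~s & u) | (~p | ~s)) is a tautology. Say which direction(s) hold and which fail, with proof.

Both directions fail.

(⟹) This fails. Under s = T, p = T, u = F, the left side is true but the right side is false.

(⟸) This fails. Under s = F, p = F, u = F, the left side is false but the right side is true.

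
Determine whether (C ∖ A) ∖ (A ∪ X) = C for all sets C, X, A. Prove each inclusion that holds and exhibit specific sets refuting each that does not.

Forward inclusion. Let x ∈ (C ∖ A) ∖ (A ∪ X). Then x ∈ C and x ∉ X, A, from which x ∈ C.

Reverse inclusion. This inclusion fails. Take C = {1}, X = {1}, A = ∅; then 1 ∈ C but 1 ∉ (C ∖ A) ∖ (A ∪ X).

Only the forward inclusion holds.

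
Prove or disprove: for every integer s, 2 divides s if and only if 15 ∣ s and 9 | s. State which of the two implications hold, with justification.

Forward direction. This fails: take s = 2. Certainly 2 ∣ 2, but 15 ∤ 2.

Converse. This fails: take s = 45. Both 15 ∣ 45 and 9 ∣ 45, yet 45 is not a multiple of 2 (since 45 = 22·2 + 1), so 2 ∤ 45.

(⇒) fails and (⇐) fails.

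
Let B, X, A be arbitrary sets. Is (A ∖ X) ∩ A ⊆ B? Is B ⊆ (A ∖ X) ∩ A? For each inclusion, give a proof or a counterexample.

(⊆) fails and (⊇) fails.

Forward inclusion. This inclusion fails. Take B = ∅, X = ∅, A = {1}; then 1 ∈ (A ∖ X) ∩ A but 1 ∉ B.

Reverse inclusion. This inclusion fails. Take B = {1}, X = ∅, A = ∅; then 1 ∈ B but 1 ∉ (A ∖ X) ∩ A.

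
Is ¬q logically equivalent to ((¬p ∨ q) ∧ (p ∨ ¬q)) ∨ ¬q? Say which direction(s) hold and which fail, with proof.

(⇒) holds; (⇐) fails.

(⇐) This fails. Under q = T, p = T, the left side is false but the right side is true.

(⇒) Assume the antecedent. If q is true, the antecedent cannot hold. If q is false, ((¬p ∨ q) ∧ (p ∨ ¬q)) ∨ ¬q reduces to true regardless of the other variables. Either way ((¬p ∨ q) ∧ (p ∨ ¬q)) ∨ ¬q holds.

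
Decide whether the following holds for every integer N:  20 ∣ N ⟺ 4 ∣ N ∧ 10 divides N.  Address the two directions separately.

Equivalent; both directions hold.

Converse. Suppose 4 ∣ N and 10 ∣ N. Any common multiple of 4 and 10 is a multiple of their lcm; here lcm(4, 10) = 4·10/gcd(4, 10) = 40/2 = 20, so 20 ∣ N.

Forward direction. If 20 ∣ N, write N = 20q. Since 20 = 5·4, N = 4·(5q), so 4 ∣ N; and since 20 = 2·10, N = 10·(2q), so 10 ∣ N.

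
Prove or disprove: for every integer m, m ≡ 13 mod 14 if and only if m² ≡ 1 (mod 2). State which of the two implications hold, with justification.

[⇒] Suppose m ≡ 13 (mod 14). Then m² ≡ 13² = 169 (mod 14), and since 2 ∣ 14, also m² ≡ 1 (mod 2).

[⇐] This fails: take m = 1. Then 1² = 1 ≡ 1 (mod 2), yet 1 ≡ 1 (mod 14), not 13.

The forward direction holds; the converse fails.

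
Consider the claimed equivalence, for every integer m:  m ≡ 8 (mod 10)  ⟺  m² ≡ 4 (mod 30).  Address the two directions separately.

Both directions fail.

(→) This fails: take m = 18. Then 18 ≡ 8 (mod 10), but 18² = 324 ≡ 24 (mod 30), not 4.

(←) This fails: take m = 2. Then 2² = 4 ≡ 4 (mod 30), yet 2 ≡ 2 (mod 10), not 8.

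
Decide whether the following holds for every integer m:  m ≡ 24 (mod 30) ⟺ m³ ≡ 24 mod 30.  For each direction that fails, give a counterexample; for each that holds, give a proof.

Both directions hold; the statement is true.

[⇒] Suppose m ≡ 24 (mod 30). Write m = 30j + 24. Then (30j + 24)³ = 27000j³ + 64800j² + 51840j + 13824 = 30(900j³ + 2160j² + 1728j + 460) + 24, so m³ ≡ 24 (mod 30).

[⇐] Conversely, suppose m³ ≡ 24 (mod 30). The only residue r in {0, …, 29} with r³ ≡ 24 (mod 30) is r = 24, so m ≡ 24 (mod 30).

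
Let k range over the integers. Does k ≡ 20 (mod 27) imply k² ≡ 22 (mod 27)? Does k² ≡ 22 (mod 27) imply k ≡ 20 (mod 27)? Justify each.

(⟹) Suppose k ≡ 20 (mod 27). Write k = 27j + 20. Then (27j + 20)² = 729j² + 1080j + 400 = 27(27j² + 40j + 14) + 22, so k² ≡ 22 (mod 27).

(⟸) This fails: take k = 7. Then 7² = 49 ≡ 22 (mod 27), yet 7 ≡ 7 (mod 27), not 20.

Only the forward direction holds.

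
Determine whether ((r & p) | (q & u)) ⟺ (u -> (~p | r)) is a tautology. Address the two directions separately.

(⇒) This fails. Under p = T, r = F, q = T, u = T, the left side is true but the right side is false.

(⇐) This fails. Under p = F, r = F, q = F, u = F, the left side is false but the right side is true.

Both directions fail.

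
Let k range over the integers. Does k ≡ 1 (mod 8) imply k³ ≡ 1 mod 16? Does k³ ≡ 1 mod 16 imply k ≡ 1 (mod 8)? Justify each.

Only the reverse direction holds.

[⇒] This fails: take k = 9. Then 9 ≡ 1 (mod 8), but 9³ = 729 ≡ 9 (mod 16), not 1.

[⇐] Conversely, the residues r modulo 16 with r³ ≡ 1 (mod 16) are exactly {1}, and each is ≡ 1 (mod 8).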